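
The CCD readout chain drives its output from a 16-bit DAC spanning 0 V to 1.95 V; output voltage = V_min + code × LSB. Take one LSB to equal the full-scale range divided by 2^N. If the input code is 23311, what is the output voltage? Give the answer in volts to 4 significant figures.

0.6936 V

Span = 1.95 V. LSB = 1.95 V / 2^16.
Output = V_min + (23311/65536) × range = 0 + 0.355698 × 1.95 V
      = 0 V + 0.693610 V = 0.693610 V.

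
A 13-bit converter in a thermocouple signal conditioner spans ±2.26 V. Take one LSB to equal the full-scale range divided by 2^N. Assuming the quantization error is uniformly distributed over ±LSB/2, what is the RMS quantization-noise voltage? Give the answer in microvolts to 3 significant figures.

Range = 2.26 − (-2.26) = 4.52 V.
LSB = 4.52 V ÷ 2^13 = 4.52/8192 V = 0.55176 mV.
V_rms = LSB/√12 = 0.55176 mV / √12 = 159 µV.

159 µV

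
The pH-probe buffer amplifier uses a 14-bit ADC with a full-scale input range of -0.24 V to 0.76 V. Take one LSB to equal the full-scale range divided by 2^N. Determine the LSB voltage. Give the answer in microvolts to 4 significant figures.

61.04 µV

Range = 0.76 − (-0.24) = 1 V.
2^14 = 16384 levels.
LSB = 1 V / 2^14 = 61.04 µV.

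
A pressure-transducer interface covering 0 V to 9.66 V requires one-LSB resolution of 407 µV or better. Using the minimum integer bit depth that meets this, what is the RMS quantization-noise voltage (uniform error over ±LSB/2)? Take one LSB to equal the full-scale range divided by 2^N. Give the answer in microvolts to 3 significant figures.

85.1 µV

Range is 9.66 V.
Need 2^N ≥ 9.66 V / 407 µV = 23730 → N_min = 15.
LSB = 9.66 V ÷ 2^15 = 9.66/32768 V = 294.80 µV.
V_rms = LSB/√12 = 85.1 µV.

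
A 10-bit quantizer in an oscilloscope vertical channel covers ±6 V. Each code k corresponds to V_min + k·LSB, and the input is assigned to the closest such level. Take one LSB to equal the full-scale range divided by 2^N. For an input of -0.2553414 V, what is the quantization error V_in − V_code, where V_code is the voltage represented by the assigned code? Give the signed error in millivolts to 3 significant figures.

+2.47 mV

The full-scale span is 6 − (-6) = 12 V. LSB = 12 V / 2^10 ≈ 11.72 mV.
(-0.2553414 − (-6)) / LSB = 5.7446586 × 1024/12 = 490.2109. Nearest integer: k = 490.
V_code = V_min + k × range/2^10 = -6 + 490 × 12/1024 = -0.2578125000 V.
V_in − V_code = -0.2553414 − (-0.2578125000) = +2.47 mV.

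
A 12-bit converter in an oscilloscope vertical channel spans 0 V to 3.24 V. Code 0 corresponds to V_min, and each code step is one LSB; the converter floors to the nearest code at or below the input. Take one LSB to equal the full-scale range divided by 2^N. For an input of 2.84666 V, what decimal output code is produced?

3598

V_FS = 3.24 V. LSB = 3.24 V / 2^12 ≈ 0.7910 mV.
(V_in − V_min) × 2^12/range = (2.84666 − (0)) × 4096/3.24 = 3598.741.
Floor → code = 3598.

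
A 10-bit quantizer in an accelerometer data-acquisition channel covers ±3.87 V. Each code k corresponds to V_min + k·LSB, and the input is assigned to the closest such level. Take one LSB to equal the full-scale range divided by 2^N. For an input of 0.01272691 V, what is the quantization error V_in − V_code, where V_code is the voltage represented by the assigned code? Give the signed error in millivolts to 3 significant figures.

−2.39 mV

Range = 3.87 − (-3.87) = 7.74 V. LSB = 7.74 V / 2^10 ≈ 7.559 mV.
Position in LSBs: (0.01272691 − (-3.87)) × 1024/7.74 = 513.6838; rounding gives k = 514.
Reconstructed level: -3.87 + 514 × 7.74/1024 V = 0.01511718750 V.
e = 0.01272691 − (0.01511718750) = −2.39 mV.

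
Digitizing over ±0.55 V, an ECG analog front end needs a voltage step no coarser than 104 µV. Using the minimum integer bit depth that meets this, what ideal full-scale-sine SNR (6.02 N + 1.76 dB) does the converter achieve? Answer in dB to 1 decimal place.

The full-scale span is 0.55 − (-0.55) = 1.1 V.
Need 2^N ≥ 1.1 V / 104 µV = 10580 → N_min = 14.
6.02(14) + 1.76 = 86.04 dB.

86.0 dB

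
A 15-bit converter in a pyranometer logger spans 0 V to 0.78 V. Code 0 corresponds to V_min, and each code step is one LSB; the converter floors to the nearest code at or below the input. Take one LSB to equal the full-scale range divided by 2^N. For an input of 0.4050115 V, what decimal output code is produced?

17014

V_FS = 0.78 V. LSB = 0.78 V / 2^15 ≈ 23.80 µV.
V_in − V_min = 0.4050115 − (0) = 0.4050115 V.
Divide by LSB: 0.4050115 × 32768/0.78 = 17014.6370.
Truncating gives code 17014.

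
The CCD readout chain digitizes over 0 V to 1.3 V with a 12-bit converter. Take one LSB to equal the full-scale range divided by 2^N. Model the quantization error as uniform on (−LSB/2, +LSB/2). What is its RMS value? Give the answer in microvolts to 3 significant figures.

91.6 µV

Span = 1.3 V.
LSB = 1.3 V / 2^12 = 317.38 µV.
V_rms = LSB/√12 = 317.38 µV / √12 = 91.6 µV.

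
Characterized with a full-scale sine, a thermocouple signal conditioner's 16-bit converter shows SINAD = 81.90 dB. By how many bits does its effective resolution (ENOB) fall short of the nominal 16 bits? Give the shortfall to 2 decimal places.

2.69 bits

N_eff = (81.90 − 1.76)/6.02 = 13.3123 bits.
Shortfall = 16 − 13.3123 = 2.6877 bits.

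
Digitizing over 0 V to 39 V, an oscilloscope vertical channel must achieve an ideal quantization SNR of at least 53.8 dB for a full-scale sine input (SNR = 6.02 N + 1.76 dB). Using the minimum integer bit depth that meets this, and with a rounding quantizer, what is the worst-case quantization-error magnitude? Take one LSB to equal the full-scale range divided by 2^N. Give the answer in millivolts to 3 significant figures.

Range is 39 V.
N ≥ (53.8 − 1.76)/6.02 = 8.645 → N_min = 9.
Step size = 39/512 V = 76.172 mV.
Max error for round-to-nearest is LSB/2 = 38.1 mV.

38.1 mV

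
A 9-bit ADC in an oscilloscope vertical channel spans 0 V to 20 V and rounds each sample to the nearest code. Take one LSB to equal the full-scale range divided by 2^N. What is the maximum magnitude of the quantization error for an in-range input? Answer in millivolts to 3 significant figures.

19.5 mV

V_FS = 20 V.
LSB = 20 V ÷ 2^9 = 20/512 V = 39.063 mV.
|e|_max = LSB/2 = 19.5 mV.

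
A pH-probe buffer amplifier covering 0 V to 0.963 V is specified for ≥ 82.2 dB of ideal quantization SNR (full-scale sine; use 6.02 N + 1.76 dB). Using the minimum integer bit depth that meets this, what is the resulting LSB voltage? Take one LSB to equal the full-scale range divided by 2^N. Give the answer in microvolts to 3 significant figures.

Span = 0.963 V.
N ≥ (82.2 − 1.76)/6.02 = 13.362 → N_min = 14.
One LSB is 0.963 V / 16384 = 58.8 µV.

58.8 µV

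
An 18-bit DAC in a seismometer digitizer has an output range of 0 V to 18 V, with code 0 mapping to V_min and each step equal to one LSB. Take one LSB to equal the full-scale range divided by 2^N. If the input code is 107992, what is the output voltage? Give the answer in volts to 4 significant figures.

Full-scale range = 18 V. LSB = 18 V / 2^18.
V_out = V_min + code × LSB = 0 V + 107992 × 18 V / 262144
      = 0 + 7.41522 = 7.41522 V.

7.415 V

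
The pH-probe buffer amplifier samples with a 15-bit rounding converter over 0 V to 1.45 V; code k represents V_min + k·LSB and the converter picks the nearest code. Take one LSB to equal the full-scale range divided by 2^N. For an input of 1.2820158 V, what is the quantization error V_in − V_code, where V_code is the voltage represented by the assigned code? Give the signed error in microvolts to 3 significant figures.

V_FS = 1.45 V. LSB = 1.45 V / 2^15 ≈ 44.25 µV.
Position in LSBs: (1.2820158 − (0)) × 32768/1.45 = 28971.7888; rounding gives k = 28972.
V_code = V_min + k × range/2^15 = 0 + 28972 × 1.45/32768 = 1.2820251465 V.
e = 1.2820158 − (1.2820251465) = −9.35 µV.

−9.35 µV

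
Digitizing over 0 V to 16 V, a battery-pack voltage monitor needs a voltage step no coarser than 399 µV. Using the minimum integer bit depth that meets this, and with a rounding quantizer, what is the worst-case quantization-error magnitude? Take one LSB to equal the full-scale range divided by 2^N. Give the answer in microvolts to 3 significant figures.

Span = 16 V.
Levels needed ≥ 16/399 µV = 40100. 2^16 = 65536 suffices, so N_min = 16.
LSB = 16 V / 2^16 = 244.14 µV.
Half an LSB is 122 µV.

122 µV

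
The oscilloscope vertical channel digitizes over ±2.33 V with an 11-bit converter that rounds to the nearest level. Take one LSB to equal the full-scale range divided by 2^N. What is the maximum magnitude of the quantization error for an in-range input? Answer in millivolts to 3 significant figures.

The full-scale span is 2.33 − (-2.33) = 4.66 V.
One LSB is 4.66 V / 2048 = 2.2754 mV.
A rounding quantizer has |error| ≤ LSB/2 = 1.14 mV.

1.14 mV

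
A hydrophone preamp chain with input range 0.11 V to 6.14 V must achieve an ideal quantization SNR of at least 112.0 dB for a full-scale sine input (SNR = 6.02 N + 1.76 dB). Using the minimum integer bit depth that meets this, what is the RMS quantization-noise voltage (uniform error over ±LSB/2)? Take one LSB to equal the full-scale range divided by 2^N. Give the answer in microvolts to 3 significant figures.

Span: 6.14 V − (0.11 V) = 6.03 V.
N ≥ (112.0 − 1.76)/6.02 = 18.312 → N_min = 19.
LSB = 6.03 V / 2^19 = 11.501 µV.
V_rms = LSB/√12 = 3.32 µV.

3.32 µV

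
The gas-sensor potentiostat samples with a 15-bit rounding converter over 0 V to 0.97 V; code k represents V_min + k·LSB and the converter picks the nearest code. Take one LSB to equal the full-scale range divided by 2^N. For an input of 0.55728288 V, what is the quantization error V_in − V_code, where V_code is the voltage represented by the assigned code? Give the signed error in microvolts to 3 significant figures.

Full-scale range = 0.97 V. LSB = 0.97 V / 2^15 ≈ 29.60 µV.
(0.55728288 − (0)) / LSB = 0.55728288 × 32768/0.97 = 18825.8200. Nearest integer: k = 18826.
V_code = V_min + k × range/2^15 = 0 + 18826 × 0.97/32768 = 0.55728820801 V.
Error = V_in − V_code = 0.55728288 − (0.55728820801) = −5.33 µV.

−5.33 µV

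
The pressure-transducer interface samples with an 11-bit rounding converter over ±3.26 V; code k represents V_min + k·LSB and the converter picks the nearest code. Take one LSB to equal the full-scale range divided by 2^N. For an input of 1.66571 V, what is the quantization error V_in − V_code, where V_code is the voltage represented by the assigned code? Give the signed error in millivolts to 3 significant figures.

Range = 3.26 − (-3.26) = 6.52 V. LSB = 6.52 V / 2^11 ≈ 3.184 mV.
(V_in − V_min)/LSB = (1.66571 − (-3.26)) × 2048/6.52 = 1547.2169 → nearest code k = 1547.
Reconstructed level: -3.26 + 1547 × 6.52/2048 V = 1.665019531 V.
V_in − V_code = 1.66571 − (1.665019531) = +0.690 mV.

+0.690 mV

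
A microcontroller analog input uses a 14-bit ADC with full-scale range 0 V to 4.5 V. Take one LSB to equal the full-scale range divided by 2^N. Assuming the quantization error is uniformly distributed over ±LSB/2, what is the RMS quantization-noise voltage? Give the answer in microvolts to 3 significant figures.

79.3 µV

Range is 4.5 V.
Step size = 4.5/16384 V = 274.66 µV.
σ_q = LSB/√12 = 274.66 µV/3.4641 = 79.3 µV.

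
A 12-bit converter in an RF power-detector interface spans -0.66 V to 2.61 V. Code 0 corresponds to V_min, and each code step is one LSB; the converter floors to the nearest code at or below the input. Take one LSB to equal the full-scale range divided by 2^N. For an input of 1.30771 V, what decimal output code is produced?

Span: 2.61 V − (-0.66 V) = 3.27 V. LSB = 3.27 V / 2^12 ≈ 0.7983 mV.
(V_in − V_min) × 2^12/range = (1.30771 − (-0.66)) × 4096/3.27 = 2464.752.
Floor → code = 2464.

2464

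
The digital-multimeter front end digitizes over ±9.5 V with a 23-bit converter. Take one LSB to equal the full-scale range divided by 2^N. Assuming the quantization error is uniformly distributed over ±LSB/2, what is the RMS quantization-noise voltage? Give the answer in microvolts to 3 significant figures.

The full-scale span is 9.5 − (-9.5) = 19 V.
Step size = 19/8388608 V = 2.2650 µV.
σ_q = LSB/√12 = 2.2650 µV/3.4641 = 0.654 µV.

0.654 µV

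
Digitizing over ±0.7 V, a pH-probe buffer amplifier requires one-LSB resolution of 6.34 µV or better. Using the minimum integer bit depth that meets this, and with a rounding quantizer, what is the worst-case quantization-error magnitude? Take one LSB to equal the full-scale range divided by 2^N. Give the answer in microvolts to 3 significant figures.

2.67 µV

Range = 0.7 − (-0.7) = 1.4 V.
Levels needed ≥ 1.4/6.34 µV = 220800. 2^18 = 262144 suffices, so N_min = 18.
LSB = 1.4 V / 2^18 = 5.3406 µV.
Max error for round-to-nearest is LSB/2 = 2.67 µV.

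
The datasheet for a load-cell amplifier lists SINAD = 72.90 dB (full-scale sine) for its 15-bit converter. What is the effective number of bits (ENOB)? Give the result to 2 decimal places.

ENOB = (SINAD − 1.76) / 6.02 = (72.90 − 1.76) / 6.02 = 71.14 / 6.02 = 11.8173.

11.82 bits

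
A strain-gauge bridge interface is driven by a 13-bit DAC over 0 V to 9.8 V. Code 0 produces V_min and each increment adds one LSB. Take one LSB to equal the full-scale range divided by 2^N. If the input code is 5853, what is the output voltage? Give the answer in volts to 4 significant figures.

7.002 V

Span = 9.8 V. LSB = 9.8 V / 2^13.
Output = V_min + (5853/8192) × range = 0 + 0.714478 × 9.8 V
      = 0 + 7.00188 = 7.00188 V.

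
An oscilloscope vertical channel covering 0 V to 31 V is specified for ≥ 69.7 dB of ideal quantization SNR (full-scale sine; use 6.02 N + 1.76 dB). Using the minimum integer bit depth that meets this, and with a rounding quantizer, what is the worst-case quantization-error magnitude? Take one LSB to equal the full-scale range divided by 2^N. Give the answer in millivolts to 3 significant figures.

Range is 31 V.
6.02 N + 1.76 ≥ 69.7 gives N ≥ 11.286, so the minimum integer is 12.
LSB = 31 V ÷ 2^12 = 31/4096 V = 7.5684 mV.
|e|_max = LSB/2 = 3.78 mV.

3.78 mV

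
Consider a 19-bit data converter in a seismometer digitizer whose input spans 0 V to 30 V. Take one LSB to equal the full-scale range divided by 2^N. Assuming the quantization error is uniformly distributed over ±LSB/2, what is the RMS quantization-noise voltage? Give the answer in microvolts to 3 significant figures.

Span = 30 V.
LSB = 30 V / 2^19 = 57.220 µV.
V_rms = LSB/√12 = 57.220 µV / √12 = 16.5 µV.

16.5 µV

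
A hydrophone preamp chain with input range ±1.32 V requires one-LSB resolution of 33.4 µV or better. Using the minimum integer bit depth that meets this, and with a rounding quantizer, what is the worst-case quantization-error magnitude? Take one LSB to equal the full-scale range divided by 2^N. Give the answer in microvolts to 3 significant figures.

Range = 1.32 − (-1.32) = 2.64 V.
Levels needed ≥ 2.64/33.4 µV = 79040. 2^17 = 131072 suffices, so N_min = 17.
LSB = 2.64 V / 2^17 = 20.142 µV.
Max error for round-to-nearest is LSB/2 = 10.1 µV.

10.1 µV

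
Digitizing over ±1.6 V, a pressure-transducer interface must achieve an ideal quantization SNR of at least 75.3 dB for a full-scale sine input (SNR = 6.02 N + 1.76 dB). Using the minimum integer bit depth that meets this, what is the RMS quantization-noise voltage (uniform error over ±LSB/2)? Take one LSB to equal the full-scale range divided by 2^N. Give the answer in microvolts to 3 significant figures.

Span: 1.6 V − (-1.6 V) = 3.2 V.
Required N = ⌈(75.3 − 1.76)/6.02⌉ = ⌈12.216⌉ = 13.
Step size = 3.2/8192 V = 390.63 µV.
V_rms = LSB/√12 = 113 µV.

113 µV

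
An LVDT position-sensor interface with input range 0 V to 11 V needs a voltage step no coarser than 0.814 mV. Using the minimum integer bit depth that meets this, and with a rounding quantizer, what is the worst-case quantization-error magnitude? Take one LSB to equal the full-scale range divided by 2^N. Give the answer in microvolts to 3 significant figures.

Span = 11 V.
Required number of levels: 11/0.814 mV = 13514; smallest N with 2^N ≥ that is 14.
LSB = 11 V ÷ 2^14 = 11/16384 V = 0.67139 mV.
Half an LSB is 336 µV.

336 µV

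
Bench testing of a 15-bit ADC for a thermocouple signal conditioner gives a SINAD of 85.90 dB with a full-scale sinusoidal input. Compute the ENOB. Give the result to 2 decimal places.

(85.90 − 1.76) / 6.02 = 84.14/6.02 = 13.9767 effective bits.

13.98 bits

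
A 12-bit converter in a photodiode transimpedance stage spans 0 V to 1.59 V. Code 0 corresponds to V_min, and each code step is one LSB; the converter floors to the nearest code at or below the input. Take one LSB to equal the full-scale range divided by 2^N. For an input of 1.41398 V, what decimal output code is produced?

3642

Span = 1.59 V. LSB = 1.59 V / 2^12 ≈ 388.2 µV.
(V_in − V_min) × 2^12/range = (1.41398 − (0)) × 4096/1.59 = 3642.555.
Floor → code = 3642.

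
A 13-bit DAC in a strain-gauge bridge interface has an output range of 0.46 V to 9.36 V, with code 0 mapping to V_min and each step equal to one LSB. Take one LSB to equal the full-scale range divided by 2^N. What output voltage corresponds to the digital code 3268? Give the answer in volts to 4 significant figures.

4.010 V

The full-scale span is 9.36 − (0.46) = 8.9 V. LSB = 8.9 V / 2^13.
Output = V_min + (3268/8192) × range = 0.46 + 0.398926 × 8.9 V
      = 0.46 + 3.55044 = 4.01044 V.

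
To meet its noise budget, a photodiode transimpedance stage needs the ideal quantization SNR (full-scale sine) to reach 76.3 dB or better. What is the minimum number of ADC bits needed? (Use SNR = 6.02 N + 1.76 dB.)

13 bits

Solving 6.02 N ≥ 76.3 − 1.76: N ≥ 12.382. Round up → N = 13.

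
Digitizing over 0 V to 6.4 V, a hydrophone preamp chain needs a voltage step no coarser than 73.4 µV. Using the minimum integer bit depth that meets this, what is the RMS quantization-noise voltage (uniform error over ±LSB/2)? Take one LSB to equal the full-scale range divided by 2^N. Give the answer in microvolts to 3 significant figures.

14.1 µV

V_FS = 6.4 V.
Required number of levels: 6.4/73.4 µV = 87193; smallest N with 2^N ≥ that is 17.
One LSB is 6.4 V / 131072 = 48.828 µV.
V_rms = LSB/√12 = 14.1 µV.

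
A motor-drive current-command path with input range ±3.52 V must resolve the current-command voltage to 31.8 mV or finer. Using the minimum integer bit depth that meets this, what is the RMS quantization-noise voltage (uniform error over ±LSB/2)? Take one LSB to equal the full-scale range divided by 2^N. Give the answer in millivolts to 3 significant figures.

7.94 mV

Full-scale range = 3.52 V − (-3.52 V) = 7.04 V.
Levels needed ≥ 7.04/31.8 mV = 221.4. 2^8 = 256 suffices, so N_min = 8.
One LSB is 7.04 V / 256 = 27.500 mV.
V_rms = LSB/√12 = 7.94 mV.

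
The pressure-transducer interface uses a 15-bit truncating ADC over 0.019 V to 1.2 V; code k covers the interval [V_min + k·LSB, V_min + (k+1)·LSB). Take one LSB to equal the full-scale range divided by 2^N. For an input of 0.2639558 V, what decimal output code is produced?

6796

The full-scale span is 1.2 − (0.019) = 1.181 V. LSB = 1.181 V / 2^15 ≈ 36.04 µV.
V_in − V_min = 0.2639558 − (0.019) = 0.2449558 V.
Divide by LSB: 0.2449558 × 32768/1.181 = 6796.5382.
Truncating gives code 6796.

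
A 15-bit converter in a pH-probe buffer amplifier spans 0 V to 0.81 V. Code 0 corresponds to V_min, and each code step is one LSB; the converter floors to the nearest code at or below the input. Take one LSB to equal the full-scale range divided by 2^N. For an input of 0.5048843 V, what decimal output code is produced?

20424

Range is 0.81 V. LSB = 0.81 V / 2^15 ≈ 24.72 µV.
V_in − V_min = 0.5048843 − (0) = 0.5048843 V.
Divide by LSB: 0.5048843 × 32768/0.81 = 20424.7515.
Truncating gives code 20424.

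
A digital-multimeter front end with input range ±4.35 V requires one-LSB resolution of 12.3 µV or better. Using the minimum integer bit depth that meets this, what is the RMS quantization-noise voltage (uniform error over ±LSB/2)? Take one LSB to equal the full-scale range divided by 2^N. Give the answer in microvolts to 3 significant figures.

2.40 µV

Span: 4.35 V − (-4.35 V) = 8.7 V.
Required number of levels: 8.7/12.3 µV = 707320; smallest N with 2^N ≥ that is 20.
LSB = 8.7 V / 2^20 = 8.2970 µV.
V_rms = LSB/√12 = 2.40 µV.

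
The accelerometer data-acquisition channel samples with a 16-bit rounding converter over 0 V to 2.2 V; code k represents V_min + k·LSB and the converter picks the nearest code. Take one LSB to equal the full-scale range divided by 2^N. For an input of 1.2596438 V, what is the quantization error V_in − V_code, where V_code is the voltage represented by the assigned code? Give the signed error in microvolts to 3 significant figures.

−12.0 µV

Span = 2.2 V. LSB = 2.2 V / 2^16 ≈ 33.57 µV.
Position in LSBs: (1.2596438 − (0)) × 65536/2.2 = 37523.6437; rounding gives k = 37524.
V_code = 0 + (37524/65536) × 2.2 = 1.2596557617 V.
Error = V_in − V_code = 1.2596438 − (1.2596557617) = −12.0 µV.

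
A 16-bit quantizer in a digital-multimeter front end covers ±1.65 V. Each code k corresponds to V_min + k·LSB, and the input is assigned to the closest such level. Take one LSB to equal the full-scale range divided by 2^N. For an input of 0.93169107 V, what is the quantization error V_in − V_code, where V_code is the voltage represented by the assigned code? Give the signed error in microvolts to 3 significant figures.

The full-scale span is 1.65 − (-1.65) = 3.3 V. LSB = 3.3 V / 2^16 ≈ 50.35 µV.
(0.93169107 − (-1.65)) / LSB = 2.58169107 × 65536/3.3 = 51270.8200. Nearest integer: k = 51271.
V_code = -1.65 + (51271/65536) × 3.3 = 0.93170013428 V.
e = 0.93169107 − (0.93170013428) = −9.06 µV.

−9.06 µV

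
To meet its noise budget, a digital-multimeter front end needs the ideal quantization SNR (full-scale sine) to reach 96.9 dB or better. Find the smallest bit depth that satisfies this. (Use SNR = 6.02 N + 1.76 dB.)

Solving 6.02 N ≥ 96.9 − 1.76: N ≥ 15.804. Round up → N = 16.

16 bits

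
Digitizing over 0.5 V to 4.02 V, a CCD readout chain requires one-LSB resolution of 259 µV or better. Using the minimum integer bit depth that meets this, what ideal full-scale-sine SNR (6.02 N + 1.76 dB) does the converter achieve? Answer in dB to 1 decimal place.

Span: 4.02 V − (0.5 V) = 3.52 V.
Levels needed ≥ 3.52/259 µV = 13590. 2^14 = 16384 suffices, so N_min = 14.
6.02(14) + 1.76 = 86.04 dB.

86.0 dB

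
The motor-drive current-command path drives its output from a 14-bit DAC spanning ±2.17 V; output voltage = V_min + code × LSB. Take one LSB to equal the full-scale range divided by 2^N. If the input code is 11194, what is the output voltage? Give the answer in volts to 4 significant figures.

Full-scale range = 2.17 V − (-2.17 V) = 4.34 V. LSB = 4.34 V / 2^14.
Output = V_min + (11194/16384) × range = -2.17 + 0.683228 × 4.34 V
      = -2.17 V + 2.96521 V = 0.795208 V.

0.7952 V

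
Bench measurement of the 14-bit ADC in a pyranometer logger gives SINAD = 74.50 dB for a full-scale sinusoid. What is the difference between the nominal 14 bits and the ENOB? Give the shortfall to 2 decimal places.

N_eff = (74.50 − 1.76)/6.02 = 12.0831 bits.
Lost resolution: 14 − 12.0831 = 1.9169 bits.

1.92 bits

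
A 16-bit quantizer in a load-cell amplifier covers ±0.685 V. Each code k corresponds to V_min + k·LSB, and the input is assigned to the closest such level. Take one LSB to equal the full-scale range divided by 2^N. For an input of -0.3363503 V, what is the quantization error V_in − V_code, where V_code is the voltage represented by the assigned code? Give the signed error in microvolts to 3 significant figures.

+3.76 µV

Span: 0.685 V − (-0.685 V) = 1.37 V. LSB = 1.37 V / 2^16 ≈ 20.90 µV.
(-0.3363503 − (-0.685)) / LSB = 0.3486497 × 65536/1.37 = 16678.1801. Nearest integer: k = 16678.
V_code = -0.685 + (16678/65536) × 1.37 = -0.33635406494 V.
V_in − V_code = -0.3363503 − (-0.33635406494) = +3.76 µV.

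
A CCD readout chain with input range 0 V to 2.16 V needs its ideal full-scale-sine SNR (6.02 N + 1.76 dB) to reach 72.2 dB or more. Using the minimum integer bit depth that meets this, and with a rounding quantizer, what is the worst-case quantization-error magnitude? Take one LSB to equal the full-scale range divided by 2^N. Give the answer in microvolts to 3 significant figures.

264 µV

Span = 2.16 V.
Required N = ⌈(72.2 − 1.76)/6.02⌉ = ⌈11.701⌉ = 12.
One LSB is 2.16 V / 4096 = 0.52734 mV.
Half an LSB is 264 µV.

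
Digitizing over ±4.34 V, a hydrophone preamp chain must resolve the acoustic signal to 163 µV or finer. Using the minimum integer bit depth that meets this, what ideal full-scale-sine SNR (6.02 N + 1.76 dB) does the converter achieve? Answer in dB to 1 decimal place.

Range = 4.34 − (-4.34) = 8.68 V.
8.68 V / 163 µV = 53250. Since 2^15 = 32768 and 2^16 = 65536, N = 16.
SNR = 6.02 × 16 + 1.76 = 98.08 dB.

98.1 dB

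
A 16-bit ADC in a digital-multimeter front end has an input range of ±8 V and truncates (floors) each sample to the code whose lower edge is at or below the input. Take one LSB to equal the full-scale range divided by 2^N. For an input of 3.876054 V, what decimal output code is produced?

The full-scale span is 8 − (-8) = 16 V. LSB = 16 V / 2^16 ≈ 244.1 µV.
(V_in − V_min) × 2^16/range = (3.876054 − (-8)) × 65536/16 = 48644.317.
Floor → code = 48644.

48644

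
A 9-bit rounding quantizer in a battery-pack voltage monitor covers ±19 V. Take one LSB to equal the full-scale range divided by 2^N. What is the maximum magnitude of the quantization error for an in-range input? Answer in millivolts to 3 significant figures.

Range = 19 − (-19) = 38 V.
Step size = 38/512 V = 74.219 mV.
|e|_max = LSB/2 = 37.1 mV.

37.1 mV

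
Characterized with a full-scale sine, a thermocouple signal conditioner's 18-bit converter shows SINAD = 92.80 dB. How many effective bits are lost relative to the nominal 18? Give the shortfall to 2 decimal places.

N_eff = (92.80 − 1.76)/6.02 = 15.1229 bits.
18 − 15.1229 = 2.88 bits below nominal.

2.88 bits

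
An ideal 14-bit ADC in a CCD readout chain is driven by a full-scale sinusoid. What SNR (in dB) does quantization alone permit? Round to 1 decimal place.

86.0 dB

For an ideal N-bit converter with full-scale sine input, SNR = 6.02 N + 1.76 dB. SNR = 6.02 × 14 + 1.76 = 84.28 + 1.76 = 86.04 dB.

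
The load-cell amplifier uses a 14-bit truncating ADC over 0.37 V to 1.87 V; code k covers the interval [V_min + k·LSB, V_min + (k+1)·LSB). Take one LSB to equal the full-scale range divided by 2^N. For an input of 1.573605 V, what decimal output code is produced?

13146

Range = 1.87 − (0.37) = 1.5 V. LSB = 1.5 V / 2^14 ≈ 91.55 µV.
code = ⌊(V_in − V_min)/LSB⌋ = ⌊(V_in − V_min) × 2^14 / range⌋
     = ⌊(1.573605 − (0.37)) × 16384 / 1.5⌋ = ⌊1.203605 × 16384/1.5⌋
     = ⌊13146.576⌋ = 13146.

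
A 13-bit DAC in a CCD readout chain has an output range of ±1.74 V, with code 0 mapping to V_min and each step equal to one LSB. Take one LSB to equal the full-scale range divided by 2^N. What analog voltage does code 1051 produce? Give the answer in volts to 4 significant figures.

-1.294 V

The full-scale span is 1.74 − (-1.74) = 3.48 V. LSB = 3.48 V / 2^13.
V_out = -1.74 + 1051 × (3.48/8192) V
      = -1.74 + 0.446470 = -1.29353 V.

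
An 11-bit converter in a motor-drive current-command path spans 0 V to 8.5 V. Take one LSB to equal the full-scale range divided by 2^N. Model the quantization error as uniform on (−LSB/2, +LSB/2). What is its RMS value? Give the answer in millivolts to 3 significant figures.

Span = 8.5 V.
LSB = 8.5 V / 2^11 = 4.1504 mV.
For a uniform distribution on [−LSB/2, +LSB/2], V_rms = LSB/√12 = 4.1504 mV/3.4641 = 1.20 mV.

1.20 mV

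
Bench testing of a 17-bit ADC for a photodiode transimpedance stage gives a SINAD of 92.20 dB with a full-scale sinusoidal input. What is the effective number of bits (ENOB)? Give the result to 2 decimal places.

15.02 bits

(92.20 − 1.76) / 6.02 = 90.44/6.02 = 15.0233 effective bits.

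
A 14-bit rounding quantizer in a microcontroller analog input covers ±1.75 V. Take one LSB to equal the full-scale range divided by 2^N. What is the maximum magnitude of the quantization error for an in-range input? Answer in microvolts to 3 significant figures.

Full-scale range = 1.75 V − (-1.75 V) = 3.5 V.
One LSB is 3.5 V / 16384 = 213.62 µV.
|e|_max = LSB/2 = 107 µV.

107 µV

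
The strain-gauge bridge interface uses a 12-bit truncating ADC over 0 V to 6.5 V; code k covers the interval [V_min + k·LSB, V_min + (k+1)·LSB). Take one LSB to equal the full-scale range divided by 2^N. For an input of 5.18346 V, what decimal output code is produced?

V_FS = 6.5 V. LSB = 6.5 V / 2^12 ≈ 1.587 mV.
V_in − V_min = 5.18346 − (0) = 5.18346 V.
Divide by LSB: 5.18346 × 4096/6.5 = 3266.3773.
Truncating gives code 3266.

3266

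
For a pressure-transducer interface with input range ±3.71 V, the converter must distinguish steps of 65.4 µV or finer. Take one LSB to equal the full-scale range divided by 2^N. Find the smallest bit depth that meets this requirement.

17 bits

The full-scale span is 3.71 − (-3.71) = 7.42 V.
Levels needed ≥ 7.42/65.4 µV = 113500. 2^17 = 131072 suffices, so N_min = 17.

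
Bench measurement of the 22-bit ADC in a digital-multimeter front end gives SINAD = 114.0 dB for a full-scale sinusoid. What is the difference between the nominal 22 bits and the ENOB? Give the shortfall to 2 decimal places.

3.36 bits

ENOB = (SINAD − 1.76)/6.02 = (114.0 − 1.76)/6.02 = 18.6445 bits.
22 − 18.6445 = 3.36 bits below nominal.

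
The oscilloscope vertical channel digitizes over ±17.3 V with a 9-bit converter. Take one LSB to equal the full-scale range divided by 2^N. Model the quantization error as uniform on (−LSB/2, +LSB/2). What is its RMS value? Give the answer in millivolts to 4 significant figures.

19.51 mV

The full-scale span is 17.3 − (-17.3) = 34.6 V.
LSB = 34.6 V / 2^9 = 67.5781 mV.
σ_q = LSB/√12 = 67.5781 mV/3.4641 = 19.51 mV.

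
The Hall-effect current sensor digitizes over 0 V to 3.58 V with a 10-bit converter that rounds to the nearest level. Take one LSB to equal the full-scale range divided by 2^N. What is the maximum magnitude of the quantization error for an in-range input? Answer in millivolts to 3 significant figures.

1.75 mV

Span = 3.58 V.
LSB = 3.58 V ÷ 2^10 = 3.58/1024 V = 3.4961 mV.
|e|_max = LSB/2 = 1.75 mV.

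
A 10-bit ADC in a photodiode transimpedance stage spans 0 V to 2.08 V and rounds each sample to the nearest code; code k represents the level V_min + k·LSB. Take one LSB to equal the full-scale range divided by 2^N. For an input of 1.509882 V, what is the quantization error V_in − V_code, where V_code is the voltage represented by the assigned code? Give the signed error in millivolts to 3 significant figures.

+0.663 mV

Span = 2.08 V. LSB = 2.08 V / 2^10 ≈ 2.031 mV.
(1.509882 − (0)) / LSB = 1.509882 × 1024/2.08 = 743.3265. Nearest integer: k = 743.
Reconstructed level: 0 + 743 × 2.08/1024 V = 1.509218750 V.
V_in − V_code = 1.509882 − (1.509218750) = +0.663 mV.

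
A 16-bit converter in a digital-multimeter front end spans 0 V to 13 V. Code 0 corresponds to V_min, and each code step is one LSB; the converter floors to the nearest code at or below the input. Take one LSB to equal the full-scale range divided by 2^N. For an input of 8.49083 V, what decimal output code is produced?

Range is 13 V. LSB = 13 V / 2^16 ≈ 198.4 µV.
V_in − V_min = 8.49083 − (0) = 8.49083 V.
Divide by LSB: 8.49083 × 65536/13 = 42804.2335.
Truncating gives code 42804.

42804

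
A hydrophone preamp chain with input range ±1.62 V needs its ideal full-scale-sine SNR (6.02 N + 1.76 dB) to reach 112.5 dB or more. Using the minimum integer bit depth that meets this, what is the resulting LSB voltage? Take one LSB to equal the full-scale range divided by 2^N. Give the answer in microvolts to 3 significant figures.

Full-scale range = 1.62 V − (-1.62 V) = 3.24 V.
6.02 N + 1.76 ≥ 112.5 gives N ≥ 18.395, so the minimum integer is 19.
LSB = 3.24 V / 2^19 = 6.18 µV.

6.18 µV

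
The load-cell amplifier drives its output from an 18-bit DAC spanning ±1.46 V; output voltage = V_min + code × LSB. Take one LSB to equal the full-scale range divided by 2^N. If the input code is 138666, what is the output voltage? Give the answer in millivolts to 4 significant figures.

84.59 mV

Range = 1.46 − (-1.46) = 2.92 V. LSB = 2.92 V / 2^18.
V_out = V_min + code × LSB = -1.46 V + 138666 × 2.92 V / 262144
      = -1.46 V + 1.54459 V = 0.0845889 V.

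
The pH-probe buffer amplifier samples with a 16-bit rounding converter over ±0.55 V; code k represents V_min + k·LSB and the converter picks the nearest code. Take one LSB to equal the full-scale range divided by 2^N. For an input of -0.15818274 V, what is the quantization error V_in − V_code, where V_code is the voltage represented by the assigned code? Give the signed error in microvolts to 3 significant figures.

Full-scale range = 0.55 V − (-0.55 V) = 1.1 V. LSB = 1.1 V / 2^16 ≈ 16.78 µV.
(V_in − V_min)/LSB = (-0.15818274 − (-0.55)) × 65536/1.1 = 23343.7600 → nearest code k = 23344.
Reconstructed level: -0.55 + 23344 × 1.1/65536 V = -0.15817871094 V.
Error = V_in − V_code = -0.15818274 − (-0.15817871094) = −4.03 µV.

−4.03 µV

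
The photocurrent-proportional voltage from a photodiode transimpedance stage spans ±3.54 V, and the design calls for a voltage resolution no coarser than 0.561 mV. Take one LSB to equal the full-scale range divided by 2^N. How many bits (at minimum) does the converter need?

Full-scale range = 3.54 V − (-3.54 V) = 7.08 V.
Need 2^N ≥ 7.08 V / 0.561 mV = 12620 → N_min = 14.

14 bits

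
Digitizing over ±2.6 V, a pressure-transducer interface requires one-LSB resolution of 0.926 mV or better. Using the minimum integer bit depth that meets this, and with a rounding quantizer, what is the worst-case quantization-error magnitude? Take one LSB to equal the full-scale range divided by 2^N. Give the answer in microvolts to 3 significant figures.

317 µV

Span: 2.6 V − (-2.6 V) = 5.2 V.
Required number of levels: 5.2/0.926 mV = 5615.6; smallest N with 2^N ≥ that is 13.
One LSB is 5.2 V / 8192 = 0.63477 mV.
|e|_max = LSB/2 = 317 µV.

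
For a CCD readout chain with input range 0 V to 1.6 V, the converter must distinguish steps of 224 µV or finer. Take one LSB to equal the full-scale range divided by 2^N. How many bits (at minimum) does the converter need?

13 bits

Full-scale range = 1.6 V.
1.6 V / 224 µV = 7143. Since 2^12 = 4096 and 2^13 = 8192, N = 13.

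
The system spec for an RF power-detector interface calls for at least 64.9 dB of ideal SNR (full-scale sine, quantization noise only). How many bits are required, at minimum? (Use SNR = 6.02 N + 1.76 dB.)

11 bits

6.02 N + 1.76 ≥ 64.9 gives N ≥ 10.488, so the minimum integer is 11.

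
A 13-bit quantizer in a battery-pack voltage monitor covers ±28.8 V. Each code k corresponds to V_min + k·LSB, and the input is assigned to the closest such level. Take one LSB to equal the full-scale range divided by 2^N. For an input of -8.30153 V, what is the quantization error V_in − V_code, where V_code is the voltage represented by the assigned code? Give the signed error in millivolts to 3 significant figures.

+2.38 mV

The full-scale span is 28.8 − (-28.8) = 57.6 V. LSB = 57.6 V / 2^13 ≈ 7.031 mV.
Position in LSBs: (-8.30153 − (-28.8)) × 8192/57.6 = 2915.3380; rounding gives k = 2915.
V_code = -28.8 + (2915/8192) × 57.6 = -8.303906250 V.
V_in − V_code = -8.30153 − (-8.303906250) = +2.38 mV.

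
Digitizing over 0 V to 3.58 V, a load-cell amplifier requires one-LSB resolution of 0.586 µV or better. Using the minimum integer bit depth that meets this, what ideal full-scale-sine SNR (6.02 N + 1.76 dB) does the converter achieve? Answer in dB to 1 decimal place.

140.2 dB

Range is 3.58 V.
Levels needed ≥ 3.58/0.586 µV = 6.109e6. 2^23 = 8388608 suffices, so N_min = 23.
6.02(23) + 1.76 = 140.22 dB.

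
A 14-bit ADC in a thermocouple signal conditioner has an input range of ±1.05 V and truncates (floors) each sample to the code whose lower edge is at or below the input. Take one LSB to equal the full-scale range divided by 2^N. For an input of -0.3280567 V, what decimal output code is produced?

The full-scale span is 1.05 − (-1.05) = 2.1 V. LSB = 2.1 V / 2^14 ≈ 128.2 µV.
(V_in − V_min) × 2^14/range = (-0.3280567 − (-1.05)) × 16384/2.1 = 5632.533.
Floor → code = 5632.

5632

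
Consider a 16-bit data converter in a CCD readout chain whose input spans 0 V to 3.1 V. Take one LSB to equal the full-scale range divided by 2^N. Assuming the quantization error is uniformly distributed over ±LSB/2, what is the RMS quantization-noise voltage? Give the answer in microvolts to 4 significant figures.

13.65 µV

Span = 3.1 V.
LSB = 3.1 V ÷ 2^16 = 3.1/65536 V = 47.3022 µV.
V_rms = LSB/√12 = 47.3022 µV / √12 = 13.65 µV.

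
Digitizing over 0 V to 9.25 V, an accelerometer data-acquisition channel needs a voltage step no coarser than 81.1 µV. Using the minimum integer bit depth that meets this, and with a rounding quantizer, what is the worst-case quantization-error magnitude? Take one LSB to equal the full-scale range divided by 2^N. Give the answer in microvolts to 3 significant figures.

35.3 µV

Span = 9.25 V.
Levels needed ≥ 9.25/81.1 µV = 114100. 2^17 = 131072 suffices, so N_min = 17.
Step size = 9.25/131072 V = 70.572 µV.
Max error for round-to-nearest is LSB/2 = 35.3 µV.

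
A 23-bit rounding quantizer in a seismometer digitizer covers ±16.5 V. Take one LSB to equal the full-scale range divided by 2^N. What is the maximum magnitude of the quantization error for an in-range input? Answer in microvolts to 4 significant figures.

Range = 16.5 − (-16.5) = 33 V.
Step size = 33/8388608 V = 3.93391 µV.
A rounding quantizer has |error| ≤ LSB/2 = 1.967 µV.

1.967 µV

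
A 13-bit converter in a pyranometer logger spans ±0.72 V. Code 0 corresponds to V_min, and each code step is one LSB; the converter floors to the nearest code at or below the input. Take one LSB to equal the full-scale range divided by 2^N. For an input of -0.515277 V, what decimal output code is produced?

Full-scale range = 0.72 V − (-0.72 V) = 1.44 V. LSB = 1.44 V / 2^13 ≈ 175.8 µV.
(V_in − V_min) × 2^13/range = (-0.515277 − (-0.72)) × 8192/1.44 = 1164.646.
Floor → code = 1164.

1164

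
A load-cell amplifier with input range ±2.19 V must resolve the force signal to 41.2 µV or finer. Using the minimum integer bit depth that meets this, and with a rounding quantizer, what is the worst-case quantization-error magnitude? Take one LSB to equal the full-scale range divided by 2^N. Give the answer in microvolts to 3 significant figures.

16.7 µV

Full-scale range = 2.19 V − (-2.19 V) = 4.38 V.
Levels needed ≥ 4.38/41.2 µV = 106300. 2^17 = 131072 suffices, so N_min = 17.
One LSB is 4.38 V / 131072 = 33.417 µV.
Max error for round-to-nearest is LSB/2 = 16.7 µV.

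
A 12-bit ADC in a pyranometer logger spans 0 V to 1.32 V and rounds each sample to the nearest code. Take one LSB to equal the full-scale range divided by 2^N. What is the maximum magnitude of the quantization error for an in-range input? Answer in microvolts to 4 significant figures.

V_FS = 1.32 V.
Step size = 1.32/4096 V = 322.266 µV.
A rounding quantizer has |error| ≤ LSB/2 = 161.1 µV.

161.1 µV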